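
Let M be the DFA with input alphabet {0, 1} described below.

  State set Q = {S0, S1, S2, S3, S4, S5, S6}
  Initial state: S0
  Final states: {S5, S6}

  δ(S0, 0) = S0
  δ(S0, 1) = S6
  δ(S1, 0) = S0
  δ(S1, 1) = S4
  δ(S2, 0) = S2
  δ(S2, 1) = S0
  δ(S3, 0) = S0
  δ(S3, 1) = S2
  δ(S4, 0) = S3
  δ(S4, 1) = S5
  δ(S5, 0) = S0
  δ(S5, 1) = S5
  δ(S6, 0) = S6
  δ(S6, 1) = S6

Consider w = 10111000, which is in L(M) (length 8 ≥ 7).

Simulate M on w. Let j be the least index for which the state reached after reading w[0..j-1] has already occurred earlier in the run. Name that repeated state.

S6

Run of M on w = 1 0 1 1 1 0 0 0:
  step 0: S0  (start)
  step 1: S6  (read 1: S0→S6)
  step 2: S6  (read 0: S6→S6)   ← first repeat (S6 seen earlier)
  step 3: S6  (read 1: S6→S6)
  step 4: S6  (read 1: S6→S6)
  step 5: S6  (read 1: S6→S6)
  step 6: S6  (read 0: S6→S6)
  step 7: S6  (read 0: S6→S6)
  step 8: S6  (read 0: S6→S6)

The earliest repeat is at step j = 2: M is in S6, which it already visited at step i = 1.
With |Q| = 7, pigeonhole forces a state repeat no later than step 7; the substring read between the first and second visits to that state can be pumped.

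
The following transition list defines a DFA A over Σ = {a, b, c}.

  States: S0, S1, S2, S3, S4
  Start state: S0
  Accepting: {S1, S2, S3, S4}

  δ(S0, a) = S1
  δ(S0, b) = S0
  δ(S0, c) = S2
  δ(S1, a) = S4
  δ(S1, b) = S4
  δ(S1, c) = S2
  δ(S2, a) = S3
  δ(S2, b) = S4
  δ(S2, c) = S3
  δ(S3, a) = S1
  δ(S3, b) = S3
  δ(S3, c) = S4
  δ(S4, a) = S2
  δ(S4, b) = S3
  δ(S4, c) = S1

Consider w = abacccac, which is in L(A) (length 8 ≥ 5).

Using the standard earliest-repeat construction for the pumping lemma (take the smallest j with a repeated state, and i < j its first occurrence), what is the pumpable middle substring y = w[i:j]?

State sequence: S0 -a-> S1 -b-> S4 -a-> S2 -c-> S3 -c-> S4 -c-> S1 -a-> S4 -c-> S1
First repeat at step 5: S4 was already visited.

So i = 2, j = 5, giving x = w[0:2] = ab, y = w[2:5] = acc, z = w[5:8] = cac.
Check: |xy| = 5 ≤ 5 and |y| = 3 ≥ 1. Reading y takes A from S4 back to S4, so every xyⁱz is accepted.

acc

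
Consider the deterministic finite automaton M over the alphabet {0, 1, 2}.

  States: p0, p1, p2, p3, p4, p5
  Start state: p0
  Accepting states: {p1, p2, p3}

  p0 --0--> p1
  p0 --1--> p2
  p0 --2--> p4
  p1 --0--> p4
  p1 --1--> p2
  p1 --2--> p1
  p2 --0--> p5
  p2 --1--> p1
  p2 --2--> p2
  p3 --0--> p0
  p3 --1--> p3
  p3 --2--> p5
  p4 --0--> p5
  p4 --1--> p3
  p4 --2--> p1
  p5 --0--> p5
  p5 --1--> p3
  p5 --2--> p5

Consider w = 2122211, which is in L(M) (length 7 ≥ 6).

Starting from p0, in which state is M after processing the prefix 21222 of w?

State sequence: p0 -2-> p4 -1-> p3 -2-> p5 -2-> p5 -2-> p5

After reading 5 characters, M is in state p5.
(This kind of state-tracing is the core of the pumping-lemma construction: with 6 states, pigeonhole forces a repeat within the first 6 steps.)

p5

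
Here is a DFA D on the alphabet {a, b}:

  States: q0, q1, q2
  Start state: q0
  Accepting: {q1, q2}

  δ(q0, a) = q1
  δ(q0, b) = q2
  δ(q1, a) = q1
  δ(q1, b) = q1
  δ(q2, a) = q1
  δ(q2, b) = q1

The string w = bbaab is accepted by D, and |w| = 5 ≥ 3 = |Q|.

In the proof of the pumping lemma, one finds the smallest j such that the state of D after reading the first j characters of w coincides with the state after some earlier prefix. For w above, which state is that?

q1

Run of D on w = b b a a b:
  step 0: q0  (start)
  step 1: q2  (read b: q0→q2)
  step 2: q1  (read b: q2→q1)
  step 3: q1  (read a: q1→q1)   ← first repeat (q1 seen earlier)
  step 4: q1  (read a: q1→q1)
  step 5: q1  (read b: q1→q1)

The earliest repeat is at step j = 3: D is in q1, which it already visited at step i = 2.
With |Q| = 3, pigeonhole forces a state repeat no later than step 3; the substring read between the first and second visits to that state can be pumped.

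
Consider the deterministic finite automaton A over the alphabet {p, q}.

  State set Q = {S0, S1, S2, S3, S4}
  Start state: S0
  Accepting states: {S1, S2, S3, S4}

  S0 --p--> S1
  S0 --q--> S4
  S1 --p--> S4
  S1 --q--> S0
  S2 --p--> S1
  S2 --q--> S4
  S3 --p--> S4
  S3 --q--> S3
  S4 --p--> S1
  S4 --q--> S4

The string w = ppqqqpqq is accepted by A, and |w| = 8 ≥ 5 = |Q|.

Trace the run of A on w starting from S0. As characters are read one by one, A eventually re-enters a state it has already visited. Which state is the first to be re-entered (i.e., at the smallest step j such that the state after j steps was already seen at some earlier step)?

State sequence: S0 -p-> S1 -p-> S4 -q-> S4 -q-> S4 -q-> S4 -p-> S1 -q-> S0 -q-> S4
First repeat at step 3: S4 was already visited.

The earliest repeat is at step j = 3: A is in S4, which it already visited at step i = 2.

S4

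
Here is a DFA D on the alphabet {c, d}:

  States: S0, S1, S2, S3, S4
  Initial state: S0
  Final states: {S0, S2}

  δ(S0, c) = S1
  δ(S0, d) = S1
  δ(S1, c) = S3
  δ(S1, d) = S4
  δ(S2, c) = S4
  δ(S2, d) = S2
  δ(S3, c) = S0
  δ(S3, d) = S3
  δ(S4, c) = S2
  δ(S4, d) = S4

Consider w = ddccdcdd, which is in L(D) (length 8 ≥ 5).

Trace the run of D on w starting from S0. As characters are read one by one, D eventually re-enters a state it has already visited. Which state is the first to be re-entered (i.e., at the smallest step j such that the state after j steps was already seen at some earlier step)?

S4

Run of D on w = d d c c d c d d:
  step 0: S0  (start)
  step 1: S1  (read d: S0→S1)
  step 2: S4  (read d: S1→S4)
  step 3: S2  (read c: S4→S2)
  step 4: S4  (read c: S2→S4)   ← first repeat (S4 seen earlier)
  step 5: S4  (read d: S4→S4)
  step 6: S2  (read c: S4→S2)
  step 7: S2  (read d: S2→S2)
  step 8: S2  (read d: S2→S2)

The earliest repeat is at step j = 4: D is in S4, which it already visited at step i = 2.
With |Q| = 5, pigeonhole forces a state repeat no later than step 5; the substring read between the first and second visits to that state can be pumped.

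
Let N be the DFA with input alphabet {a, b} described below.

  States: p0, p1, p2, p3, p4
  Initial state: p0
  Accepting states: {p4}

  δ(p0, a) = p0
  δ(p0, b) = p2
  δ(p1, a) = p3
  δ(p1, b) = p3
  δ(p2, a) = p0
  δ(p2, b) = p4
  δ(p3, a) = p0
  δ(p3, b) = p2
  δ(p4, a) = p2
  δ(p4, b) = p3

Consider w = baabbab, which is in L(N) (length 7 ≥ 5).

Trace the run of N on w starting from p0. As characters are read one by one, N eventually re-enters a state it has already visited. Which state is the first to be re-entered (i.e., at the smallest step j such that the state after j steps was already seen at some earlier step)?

Run of N on w = b a a b b a b:
  step 0: p0  (start)
  step 1: p2  (read b: p0→p2)
  step 2: p0  (read a: p2→p0)   ← first repeat (p0 seen earlier)
  step 3: p0  (read a: p0→p0)
  step 4: p2  (read b: p0→p2)
  step 5: p4  (read b: p2→p4)
  step 6: p2  (read a: p4→p2)
  step 7: p4  (read b: p2→p4)

The earliest repeat is at step j = 2: N is in p0, which it already visited at step i = 0.
Since N has 5 states, any run of length ≥ 5 visits 5+1 states, so by pigeonhole some state repeats within the first 5 steps — that repeat gives the pumpable loop.

p0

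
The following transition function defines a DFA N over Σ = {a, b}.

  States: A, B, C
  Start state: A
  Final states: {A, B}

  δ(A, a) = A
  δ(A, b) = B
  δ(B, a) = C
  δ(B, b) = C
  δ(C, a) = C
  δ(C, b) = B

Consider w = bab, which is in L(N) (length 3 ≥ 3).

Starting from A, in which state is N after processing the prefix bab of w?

B

Run of N on the first 3 characters of w = b a b:
  step 0: A  (start)
  step 1: B  (read b: A→B)
  step 2: C  (read a: B→C)
  step 3: B  (read b: C→B)

After reading 3 characters, N is in state B.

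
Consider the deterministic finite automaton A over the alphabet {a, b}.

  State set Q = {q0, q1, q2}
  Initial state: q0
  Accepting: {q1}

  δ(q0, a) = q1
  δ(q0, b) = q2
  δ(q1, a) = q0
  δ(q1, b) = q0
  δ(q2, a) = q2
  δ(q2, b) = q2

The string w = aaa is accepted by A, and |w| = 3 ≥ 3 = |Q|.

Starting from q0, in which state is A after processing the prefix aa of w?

Run of A on the first 2 characters of w = a a:
  step 0: q0  (start)
  step 1: q1  (read a: q0→q1)
  step 2: q0  (read a: q1→q0)

After reading 2 characters, A is in state q0.

q0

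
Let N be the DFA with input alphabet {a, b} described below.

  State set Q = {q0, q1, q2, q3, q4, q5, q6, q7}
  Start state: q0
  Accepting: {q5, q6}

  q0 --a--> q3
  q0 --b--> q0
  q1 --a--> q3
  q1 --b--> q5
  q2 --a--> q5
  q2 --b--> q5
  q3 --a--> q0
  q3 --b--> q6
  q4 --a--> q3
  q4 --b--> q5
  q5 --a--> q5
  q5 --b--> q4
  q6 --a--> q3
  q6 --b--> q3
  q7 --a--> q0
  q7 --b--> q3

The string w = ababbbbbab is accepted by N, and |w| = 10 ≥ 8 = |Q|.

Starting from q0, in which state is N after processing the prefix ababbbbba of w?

q3

Run of N on the first 9 characters of w = a b a b b b b b a:
  step 0: q0  (start)
  step 1: q3  (read a: q0→q3)
  step 2: q6  (read b: q3→q6)
  step 3: q3  (read a: q6→q3)
  step 4: q6  (read b: q3→q6)
  step 5: q3  (read b: q6→q3)
  step 6: q6  (read b: q3→q6)
  step 7: q3  (read b: q6→q3)
  step 8: q6  (read b: q3→q6)
  step 9: q3  (read a: q6→q3)

After reading 9 characters, N is in state q3.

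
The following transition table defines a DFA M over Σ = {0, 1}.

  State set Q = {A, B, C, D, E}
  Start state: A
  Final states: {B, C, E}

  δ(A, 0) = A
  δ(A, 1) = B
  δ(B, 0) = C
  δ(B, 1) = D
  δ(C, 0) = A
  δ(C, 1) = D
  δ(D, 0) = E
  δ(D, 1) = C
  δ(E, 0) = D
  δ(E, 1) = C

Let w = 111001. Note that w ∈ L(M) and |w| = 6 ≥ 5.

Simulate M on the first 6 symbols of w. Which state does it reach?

B

Run of M on the first 6 characters of w = 1 1 1 0 0 1:
  step 0: A  (start)
  step 1: B  (read 1: A→B)
  step 2: D  (read 1: B→D)
  step 3: C  (read 1: D→C)
  step 4: A  (read 0: C→A)
  step 5: A  (read 0: A→A)
  step 6: B  (read 1: A→B)

After reading 6 characters, M is in state B.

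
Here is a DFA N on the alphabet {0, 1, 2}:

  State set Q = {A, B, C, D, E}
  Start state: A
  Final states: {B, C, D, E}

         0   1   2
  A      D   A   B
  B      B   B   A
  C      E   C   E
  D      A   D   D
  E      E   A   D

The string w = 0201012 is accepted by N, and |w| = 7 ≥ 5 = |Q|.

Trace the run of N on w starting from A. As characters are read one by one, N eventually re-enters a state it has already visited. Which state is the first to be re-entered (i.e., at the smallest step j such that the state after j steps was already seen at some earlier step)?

Run of N on w = 0 2 0 1 0 1 2:
  step 0: A  (start)
  step 1: D  (read 0: A→D)
  step 2: D  (read 2: D→D)   ← first repeat (D seen earlier)
  step 3: A  (read 0: D→A)
  step 4: A  (read 1: A→A)
  step 5: D  (read 0: A→D)
  step 6: D  (read 1: D→D)
  step 7: D  (read 2: D→D)

The earliest repeat is at step j = 2: N is in D, which it already visited at step i = 1.
With |Q| = 5, pigeonhole forces a state repeat no later than step 5; the substring read between the first and second visits to that state can be pumped.

D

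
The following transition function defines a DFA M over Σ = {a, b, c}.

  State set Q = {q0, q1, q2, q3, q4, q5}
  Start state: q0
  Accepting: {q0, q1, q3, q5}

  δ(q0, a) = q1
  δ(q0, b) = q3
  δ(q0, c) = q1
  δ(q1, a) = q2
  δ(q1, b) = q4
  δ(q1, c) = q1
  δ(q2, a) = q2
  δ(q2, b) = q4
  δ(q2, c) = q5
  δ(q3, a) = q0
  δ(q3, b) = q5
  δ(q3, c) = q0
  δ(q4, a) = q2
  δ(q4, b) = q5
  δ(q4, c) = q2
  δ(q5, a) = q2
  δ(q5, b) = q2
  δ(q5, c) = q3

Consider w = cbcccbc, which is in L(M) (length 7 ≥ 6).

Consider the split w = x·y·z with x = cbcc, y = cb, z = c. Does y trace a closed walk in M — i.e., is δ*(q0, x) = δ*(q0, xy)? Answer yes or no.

State sequence: q0 -c-> q1 -b-> q4 -c-> q2 -c-> q5 -c-> q3 -b-> q5

After x (step 4): q5. After xy (step 6): q5.
They match, so y = cb drives M around a cycle from q5 back to itself; pumping y any number of times keeps M in q5 before reading z, and xyⁱz ∈ L(M) for every i ≥ 0.

yes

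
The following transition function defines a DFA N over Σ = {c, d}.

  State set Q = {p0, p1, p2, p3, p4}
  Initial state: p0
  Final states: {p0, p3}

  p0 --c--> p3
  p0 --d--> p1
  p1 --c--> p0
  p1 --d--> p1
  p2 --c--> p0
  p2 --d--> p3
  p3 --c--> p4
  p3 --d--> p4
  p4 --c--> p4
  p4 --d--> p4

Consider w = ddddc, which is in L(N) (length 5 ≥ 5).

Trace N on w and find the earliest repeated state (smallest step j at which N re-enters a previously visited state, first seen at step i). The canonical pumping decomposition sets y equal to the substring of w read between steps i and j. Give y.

d

State sequence: p0 -d-> p1 -d-> p1 -d-> p1 -d-> p1 -c-> p0
First repeat at step 2: p1 was already visited.

So i = 1, j = 2, giving x = w[0:1] = d, y = w[1:2] = d, z = w[2:5] = ddc.
Check: |xy| = 2 ≤ 5 and |y| = 1 ≥ 1. Reading y takes N from p1 back to p1, so every xyⁱz is accepted.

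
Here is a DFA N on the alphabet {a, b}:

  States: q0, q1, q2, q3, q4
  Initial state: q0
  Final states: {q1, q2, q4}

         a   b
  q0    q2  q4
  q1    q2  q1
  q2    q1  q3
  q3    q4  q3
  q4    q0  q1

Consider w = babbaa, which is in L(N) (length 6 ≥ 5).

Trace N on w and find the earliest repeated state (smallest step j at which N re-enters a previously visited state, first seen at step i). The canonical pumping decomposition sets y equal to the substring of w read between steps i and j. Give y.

ba

State sequence: q0 -b-> q4 -a-> q0 -b-> q4 -b-> q1 -a-> q2 -a-> q1
First repeat at step 2: q0 was already visited.

So i = 0, j = 2, giving x = w[0:0] = ε, y = w[0:2] = ba, z = w[2:6] = bbaa.
Check: |xy| = 2 ≤ 5 and |y| = 2 ≥ 1. Reading y takes N from q0 back to q0, so every xyⁱz is accepted.
Since N has 5 states, any run of length ≥ 5 visits 5+1 states, so by pigeonhole some state repeats within the first 5 steps — that repeat gives the pumpable loop.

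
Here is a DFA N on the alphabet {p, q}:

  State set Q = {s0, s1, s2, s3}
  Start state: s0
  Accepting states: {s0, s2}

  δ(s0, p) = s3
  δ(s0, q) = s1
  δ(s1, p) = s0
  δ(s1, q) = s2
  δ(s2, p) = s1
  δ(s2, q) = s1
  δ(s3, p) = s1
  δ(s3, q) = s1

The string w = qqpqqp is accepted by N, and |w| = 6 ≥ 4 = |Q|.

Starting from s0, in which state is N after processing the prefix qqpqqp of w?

s0

State sequence: s0 -q-> s1 -q-> s2 -p-> s1 -q-> s2 -q-> s1 -p-> s0

After reading 6 characters, N is in state s0.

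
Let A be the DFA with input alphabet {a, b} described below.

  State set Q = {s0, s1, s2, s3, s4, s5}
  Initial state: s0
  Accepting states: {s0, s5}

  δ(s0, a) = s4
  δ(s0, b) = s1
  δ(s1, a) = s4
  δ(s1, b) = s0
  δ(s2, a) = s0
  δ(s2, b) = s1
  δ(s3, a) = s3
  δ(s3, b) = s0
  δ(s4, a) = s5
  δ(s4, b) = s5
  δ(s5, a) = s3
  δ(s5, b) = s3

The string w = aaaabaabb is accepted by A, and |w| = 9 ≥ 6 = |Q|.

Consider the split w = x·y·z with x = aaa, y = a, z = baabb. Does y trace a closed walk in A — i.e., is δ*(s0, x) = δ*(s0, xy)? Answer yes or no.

State sequence: s0 -a-> s4 -a-> s5 -a-> s3 -a-> s3

After x (step 3): s3. After xy (step 4): s3.
They match, so y = a drives A around a cycle from s3 back to itself; pumping y any number of times keeps A in s3 before reading z, and xyⁱz ∈ L(A) for every i ≥ 0.

yes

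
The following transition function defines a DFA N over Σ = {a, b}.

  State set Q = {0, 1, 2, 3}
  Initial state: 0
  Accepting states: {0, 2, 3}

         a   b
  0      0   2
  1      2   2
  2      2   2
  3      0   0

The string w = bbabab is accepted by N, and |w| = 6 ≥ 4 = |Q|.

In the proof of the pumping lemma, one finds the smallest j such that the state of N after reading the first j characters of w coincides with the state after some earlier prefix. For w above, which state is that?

2

Run of N on w = b b a b a b:
  step 0: 0  (start)
  step 1: 2  (read b: 0→2)
  step 2: 2  (read b: 2→2)   ← first repeat (2 seen earlier)
  step 3: 2  (read a: 2→2)
  step 4: 2  (read b: 2→2)
  step 5: 2  (read a: 2→2)
  step 6: 2  (read b: 2→2)

The earliest repeat is at step j = 2: N is in 2, which it already visited at step i = 1.
With |Q| = 4, pigeonhole forces a state repeat no later than step 4; the substring read between the first and second visits to that state can be pumped.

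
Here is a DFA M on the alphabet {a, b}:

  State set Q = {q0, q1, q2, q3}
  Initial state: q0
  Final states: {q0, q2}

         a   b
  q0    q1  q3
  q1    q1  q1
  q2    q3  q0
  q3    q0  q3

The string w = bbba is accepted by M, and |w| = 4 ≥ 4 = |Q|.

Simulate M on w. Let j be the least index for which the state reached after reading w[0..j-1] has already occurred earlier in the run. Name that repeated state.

q3

State sequence: q0 -b-> q3 -b-> q3 -b-> q3 -a-> q0
First repeat at step 2: q3 was already visited.

The earliest repeat is at step j = 2: M is in q3, which it already visited at step i = 1.
Since M has 4 states, any run of length ≥ 4 visits 4+1 states, so by pigeonhole some state repeats within the first 4 steps — that repeat gives the pumpable loop.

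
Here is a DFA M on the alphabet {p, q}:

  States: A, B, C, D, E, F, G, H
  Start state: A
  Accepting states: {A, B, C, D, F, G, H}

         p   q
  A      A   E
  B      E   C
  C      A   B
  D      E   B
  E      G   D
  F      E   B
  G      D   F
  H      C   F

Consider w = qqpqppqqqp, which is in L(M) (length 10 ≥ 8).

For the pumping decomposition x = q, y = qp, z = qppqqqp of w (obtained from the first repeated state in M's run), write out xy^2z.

xy^2z = q·qp·qp·qppqqqp = qqpqpqppqqqp.
Reading y = qp takes M from E back to E, so after x·y·y the machine is still in E, and z then leads to the accepting state A. Hence qqpqpqppqqqp ∈ L(M).

qqpqpqppqqqp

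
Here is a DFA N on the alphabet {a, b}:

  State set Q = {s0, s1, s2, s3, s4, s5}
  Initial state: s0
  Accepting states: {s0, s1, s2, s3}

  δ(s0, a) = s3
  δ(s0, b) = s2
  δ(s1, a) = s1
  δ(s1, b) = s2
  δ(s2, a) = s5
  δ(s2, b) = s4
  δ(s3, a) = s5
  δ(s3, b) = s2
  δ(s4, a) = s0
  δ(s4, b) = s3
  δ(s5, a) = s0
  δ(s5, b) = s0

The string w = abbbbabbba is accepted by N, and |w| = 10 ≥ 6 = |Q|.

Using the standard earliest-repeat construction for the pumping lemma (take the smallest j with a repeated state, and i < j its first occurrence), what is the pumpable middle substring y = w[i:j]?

bbb

State sequence: s0 -a-> s3 -b-> s2 -b-> s4 -b-> s3 -b-> s2 -a-> s5 -b-> s0 -b-> s2 -b-> s4 -a-> s0
First repeat at step 4: s3 was already visited.

So i = 1, j = 4, giving x = w[0:1] = a, y = w[1:4] = bbb, z = w[4:10] = babbba.
Check: |xy| = 4 ≤ 6 and |y| = 3 ≥ 1. Reading y takes N from s3 back to s3, so every xyⁱz is accepted.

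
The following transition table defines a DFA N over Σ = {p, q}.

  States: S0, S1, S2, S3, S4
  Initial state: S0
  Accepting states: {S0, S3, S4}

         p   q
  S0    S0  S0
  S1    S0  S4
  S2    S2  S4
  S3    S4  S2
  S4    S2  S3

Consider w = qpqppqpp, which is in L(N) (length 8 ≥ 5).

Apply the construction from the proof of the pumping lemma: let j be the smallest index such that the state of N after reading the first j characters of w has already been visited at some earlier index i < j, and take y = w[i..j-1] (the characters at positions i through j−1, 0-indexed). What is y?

State sequence: S0 -q-> S0 -p-> S0 -q-> S0 -p-> S0 -p-> S0 -q-> S0 -p-> S0 -p-> S0
First repeat at step 1: S0 was already visited.

So i = 0, j = 1, giving x = w[0:0] = ε, y = w[0:1] = q, z = w[1:8] = pqppqpp.
Check: |xy| = 1 ≤ 5 and |y| = 1 ≥ 1. Reading y takes N from S0 back to S0, so every xyⁱz is accepted.
Since N has 5 states, any run of length ≥ 5 visits 5+1 states, so by pigeonhole some state repeats within the first 5 steps — that repeat gives the pumpable loop.

q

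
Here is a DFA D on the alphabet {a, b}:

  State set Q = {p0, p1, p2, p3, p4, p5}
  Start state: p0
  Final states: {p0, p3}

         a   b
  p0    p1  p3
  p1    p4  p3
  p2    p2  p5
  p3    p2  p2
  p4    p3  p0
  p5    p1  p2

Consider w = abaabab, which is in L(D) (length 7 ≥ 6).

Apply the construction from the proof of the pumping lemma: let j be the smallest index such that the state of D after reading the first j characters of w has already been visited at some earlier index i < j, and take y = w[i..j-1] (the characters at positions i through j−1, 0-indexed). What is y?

a

Run of D on w = a b a a b a b:
  step 0: p0  (start)
  step 1: p1  (read a: p0→p1)
  step 2: p3  (read b: p1→p3)
  step 3: p2  (read a: p3→p2)
  step 4: p2  (read a: p2→p2)   ← first repeat (p2 seen earlier)
  step 5: p5  (read b: p2→p5)
  step 6: p1  (read a: p5→p1)
  step 7: p3  (read b: p1→p3)

So i = 3, j = 4, giving x = w[0:3] = aba, y = w[3:4] = a, z = w[4:7] = bab.
Check: |xy| = 4 ≤ 6 and |y| = 1 ≥ 1. Reading y takes D from p2 back to p2, so every xyⁱz is accepted.
Since D has 6 states, any run of length ≥ 6 visits 6+1 states, so by pigeonhole some state repeats within the first 6 steps — that repeat gives the pumpable loop.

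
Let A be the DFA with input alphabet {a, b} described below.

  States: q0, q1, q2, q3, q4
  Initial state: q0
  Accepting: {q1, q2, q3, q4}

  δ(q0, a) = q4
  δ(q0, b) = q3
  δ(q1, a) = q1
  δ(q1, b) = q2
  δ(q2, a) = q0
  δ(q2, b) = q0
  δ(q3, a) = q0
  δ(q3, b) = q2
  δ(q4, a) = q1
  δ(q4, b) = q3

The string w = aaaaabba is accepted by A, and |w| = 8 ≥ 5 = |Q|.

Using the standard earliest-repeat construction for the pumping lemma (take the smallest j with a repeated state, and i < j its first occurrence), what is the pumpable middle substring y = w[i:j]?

Run of A on w = a a a a a b b a:
  step 0: q0  (start)
  step 1: q4  (read a: q0→q4)
  step 2: q1  (read a: q4→q1)
  step 3: q1  (read a: q1→q1)   ← first repeat (q1 seen earlier)
  step 4: q1  (read a: q1→q1)
  step 5: q1  (read a: q1→q1)
  step 6: q2  (read b: q1→q2)
  step 7: q0  (read b: q2→q0)
  step 8: q4  (read a: q0→q4)

So i = 2, j = 3, giving x = w[0:2] = aa, y = w[2:3] = a, z = w[3:8] = aabba.
Check: |xy| = 3 ≤ 5 and |y| = 1 ≥ 1. Reading y takes A from q1 back to q1, so every xyⁱz is accepted.
With |Q| = 5, pigeonhole forces a state repeat no later than step 5; the substring read between the first and second visits to that state can be pumped.

a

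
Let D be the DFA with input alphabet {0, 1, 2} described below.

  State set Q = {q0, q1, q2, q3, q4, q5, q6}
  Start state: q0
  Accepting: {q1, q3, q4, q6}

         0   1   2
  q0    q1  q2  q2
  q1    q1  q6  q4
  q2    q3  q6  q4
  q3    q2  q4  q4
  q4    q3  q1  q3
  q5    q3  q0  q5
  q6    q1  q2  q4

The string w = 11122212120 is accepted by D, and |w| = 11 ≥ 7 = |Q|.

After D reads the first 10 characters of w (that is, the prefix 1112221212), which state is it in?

q4

Run of D on the first 10 characters of w = 1 1 1 2 2 2 1 2 1 2:
  step 0: q0  (start)
  step 1: q2  (read 1: q0→q2)
  step 2: q6  (read 1: q2→q6)
  step 3: q2  (read 1: q6→q2)
  step 4: q4  (read 2: q2→q4)
  step 5: q3  (read 2: q4→q3)
  step 6: q4  (read 2: q3→q4)
  step 7: q1  (read 1: q4→q1)
  step 8: q4  (read 2: q1→q4)
  step 9: q1  (read 1: q4→q1)
  step 10: q4  (read 2: q1→q4)

After reading 10 characters, D is in state q4.
(This kind of state-tracing is the core of the pumping-lemma construction: with 7 states, pigeonhole forces a repeat within the first 7 steps.)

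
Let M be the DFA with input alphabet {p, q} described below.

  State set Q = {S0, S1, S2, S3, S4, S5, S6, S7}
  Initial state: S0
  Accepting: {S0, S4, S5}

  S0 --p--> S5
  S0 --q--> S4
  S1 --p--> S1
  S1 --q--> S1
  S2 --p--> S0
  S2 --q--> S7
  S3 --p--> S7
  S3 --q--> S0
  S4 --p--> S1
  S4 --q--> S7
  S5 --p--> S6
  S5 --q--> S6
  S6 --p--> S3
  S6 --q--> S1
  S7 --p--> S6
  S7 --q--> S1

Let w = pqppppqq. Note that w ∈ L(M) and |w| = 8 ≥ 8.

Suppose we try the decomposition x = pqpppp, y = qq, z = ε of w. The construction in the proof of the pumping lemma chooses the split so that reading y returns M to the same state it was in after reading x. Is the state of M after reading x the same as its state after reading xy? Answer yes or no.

no

State sequence: S0 -p-> S5 -q-> S6 -p-> S3 -p-> S7 -p-> S6 -p-> S3 -q-> S0 -q-> S4

After x (step 6): S3. After xy (step 8): S4.
They differ (S3 ≠ S4), so y is not a cycle from the state after x; this split is not the one the pumping-lemma construction produces, and pumping y need not keep the string in L(M).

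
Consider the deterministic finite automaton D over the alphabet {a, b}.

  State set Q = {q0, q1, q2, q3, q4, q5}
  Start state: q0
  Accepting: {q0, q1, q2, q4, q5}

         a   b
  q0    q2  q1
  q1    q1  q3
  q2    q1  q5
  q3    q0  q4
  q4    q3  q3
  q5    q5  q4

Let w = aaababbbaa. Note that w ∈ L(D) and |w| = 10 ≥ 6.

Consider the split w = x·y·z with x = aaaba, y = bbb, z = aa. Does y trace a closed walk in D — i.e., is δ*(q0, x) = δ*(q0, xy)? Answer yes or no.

Run of D on the first 8 characters of w = a a a b a b b b:
  step 0: q0  (start)
  step 1: q2  (read a: q0→q2)
  step 2: q1  (read a: q2→q1)
  step 3: q1  (read a: q1→q1)
  step 4: q3  (read b: q1→q3)
  step 5: q0  (read a: q3→q0)
  step 6: q1  (read b: q0→q1)
  step 7: q3  (read b: q1→q3)
  step 8: q4  (read b: q3→q4)

After x (step 5): q0. After xy (step 8): q4.
They differ (q0 ≠ q4), so y is not a cycle from the state after x; this split is not the one the pumping-lemma construction produces, and pumping y need not keep the string in L(D).

no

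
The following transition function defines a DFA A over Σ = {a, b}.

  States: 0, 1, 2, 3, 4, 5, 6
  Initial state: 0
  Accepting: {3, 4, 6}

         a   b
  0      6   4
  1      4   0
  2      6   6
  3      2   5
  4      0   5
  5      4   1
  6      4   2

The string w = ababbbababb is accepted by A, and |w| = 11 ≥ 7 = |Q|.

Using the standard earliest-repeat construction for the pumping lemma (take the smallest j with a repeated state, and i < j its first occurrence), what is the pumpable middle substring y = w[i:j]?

State sequence: 0 -a-> 6 -b-> 2 -a-> 6 -b-> 2 -b-> 6 -b-> 2 -a-> 6 -b-> 2 -a-> 6 -b-> 2 -b-> 6
First repeat at step 3: 6 was already visited.

So i = 1, j = 3, giving x = w[0:1] = a, y = w[1:3] = ba, z = w[3:11] = bbbababb.
Check: |xy| = 3 ≤ 7 and |y| = 2 ≥ 1. Reading y takes A from 6 back to 6, so every xyⁱz is accepted.
The DFA has 7 states, so the proof of the pumping lemma guarantees a repeated state among the first 7+1 visited; the segment between the two visits is the pumpable y.

ba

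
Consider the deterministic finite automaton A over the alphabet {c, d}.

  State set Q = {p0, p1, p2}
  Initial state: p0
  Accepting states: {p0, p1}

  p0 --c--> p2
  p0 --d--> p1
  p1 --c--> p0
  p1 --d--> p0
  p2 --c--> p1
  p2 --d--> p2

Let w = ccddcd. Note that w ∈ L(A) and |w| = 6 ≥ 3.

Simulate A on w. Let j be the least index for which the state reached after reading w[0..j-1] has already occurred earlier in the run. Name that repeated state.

State sequence: p0 -c-> p2 -c-> p1 -d-> p0 -d-> p1 -c-> p0 -d-> p1
First repeat at step 3: p0 was already visited.

The earliest repeat is at step j = 3: A is in p0, which it already visited at step i = 0.
Pumping length from the standard proof: p = 3 (the number of states). The repeated state found above gives |xy| = j ≤ 3 and |y| = j − i ≥ 1.

p0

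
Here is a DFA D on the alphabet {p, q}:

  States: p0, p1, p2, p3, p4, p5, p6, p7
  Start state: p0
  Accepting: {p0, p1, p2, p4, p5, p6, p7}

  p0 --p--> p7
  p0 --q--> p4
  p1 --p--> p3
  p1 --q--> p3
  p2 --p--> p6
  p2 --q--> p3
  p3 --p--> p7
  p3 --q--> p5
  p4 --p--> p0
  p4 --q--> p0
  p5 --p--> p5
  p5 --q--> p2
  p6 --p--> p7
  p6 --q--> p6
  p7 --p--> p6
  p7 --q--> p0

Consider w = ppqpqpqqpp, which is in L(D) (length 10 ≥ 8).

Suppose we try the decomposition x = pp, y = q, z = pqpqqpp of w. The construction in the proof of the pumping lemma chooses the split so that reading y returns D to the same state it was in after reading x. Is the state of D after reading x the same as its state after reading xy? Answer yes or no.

yes

State sequence: p0 -p-> p7 -p-> p6 -q-> p6

After x (step 2): p6. After xy (step 3): p6.
They match, so y = q drives D around a cycle from p6 back to itself; pumping y any number of times keeps D in p6 before reading z, and xyⁱz ∈ L(D) for every i ≥ 0.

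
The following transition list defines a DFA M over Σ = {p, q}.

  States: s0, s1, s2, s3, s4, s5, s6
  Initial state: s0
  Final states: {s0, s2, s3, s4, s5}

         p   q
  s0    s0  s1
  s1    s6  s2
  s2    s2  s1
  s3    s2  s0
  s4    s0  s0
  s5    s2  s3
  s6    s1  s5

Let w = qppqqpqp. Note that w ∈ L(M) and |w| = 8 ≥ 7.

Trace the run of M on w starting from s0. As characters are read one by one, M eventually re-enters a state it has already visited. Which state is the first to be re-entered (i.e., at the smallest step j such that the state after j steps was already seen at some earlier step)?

State sequence: s0 -q-> s1 -p-> s6 -p-> s1 -q-> s2 -q-> s1 -p-> s6 -q-> s5 -p-> s2
First repeat at step 3: s1 was already visited.

The earliest repeat is at step j = 3: M is in s1, which it already visited at step i = 1.

s1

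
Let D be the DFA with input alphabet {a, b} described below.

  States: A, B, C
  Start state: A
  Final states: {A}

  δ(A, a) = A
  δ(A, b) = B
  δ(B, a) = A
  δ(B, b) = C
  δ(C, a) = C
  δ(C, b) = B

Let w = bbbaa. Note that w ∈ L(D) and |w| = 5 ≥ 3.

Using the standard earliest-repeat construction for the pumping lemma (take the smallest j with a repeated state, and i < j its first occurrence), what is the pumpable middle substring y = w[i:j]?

bb

State sequence: A -b-> B -b-> C -b-> B -a-> A -a-> A
First repeat at step 3: B was already visited.

So i = 1, j = 3, giving x = w[0:1] = b, y = w[1:3] = bb, z = w[3:5] = aa.
Check: |xy| = 3 ≤ 3 and |y| = 2 ≥ 1. Reading y takes D from B back to B, so every xyⁱz is accepted.
With |Q| = 3, pigeonhole forces a state repeat no later than step 3; the substring read between the first and second visits to that state can be pumped.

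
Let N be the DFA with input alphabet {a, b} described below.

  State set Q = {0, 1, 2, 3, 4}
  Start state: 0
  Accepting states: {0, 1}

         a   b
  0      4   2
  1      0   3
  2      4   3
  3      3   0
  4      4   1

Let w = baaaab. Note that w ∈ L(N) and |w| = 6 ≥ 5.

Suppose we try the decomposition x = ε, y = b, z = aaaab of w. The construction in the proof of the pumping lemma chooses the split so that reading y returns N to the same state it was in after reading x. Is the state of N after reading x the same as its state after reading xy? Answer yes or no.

State sequence: 0 -b-> 2

After x (step 0): 0. After xy (step 1): 2.
They differ (0 ≠ 2), so y is not a cycle from the state after x; this split is not the one the pumping-lemma construction produces, and pumping y need not keep the string in L(N).

no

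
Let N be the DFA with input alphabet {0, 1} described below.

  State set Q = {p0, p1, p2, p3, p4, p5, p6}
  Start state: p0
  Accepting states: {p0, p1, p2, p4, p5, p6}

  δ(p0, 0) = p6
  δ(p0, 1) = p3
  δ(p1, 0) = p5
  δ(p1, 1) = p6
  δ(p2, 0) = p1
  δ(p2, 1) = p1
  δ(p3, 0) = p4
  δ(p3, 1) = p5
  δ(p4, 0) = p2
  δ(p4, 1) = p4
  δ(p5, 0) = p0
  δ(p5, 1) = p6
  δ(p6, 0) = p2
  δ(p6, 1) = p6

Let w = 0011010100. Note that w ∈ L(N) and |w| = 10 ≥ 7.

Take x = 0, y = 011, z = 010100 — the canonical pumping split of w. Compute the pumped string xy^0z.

xy⁰z = xz = 0·010100 = 0010100.
Reading y = 011 takes N from p6 back to p6, so after x the machine is still in p6, and z then leads to the accepting state p1. Hence 0010100 ∈ L(N).

0010100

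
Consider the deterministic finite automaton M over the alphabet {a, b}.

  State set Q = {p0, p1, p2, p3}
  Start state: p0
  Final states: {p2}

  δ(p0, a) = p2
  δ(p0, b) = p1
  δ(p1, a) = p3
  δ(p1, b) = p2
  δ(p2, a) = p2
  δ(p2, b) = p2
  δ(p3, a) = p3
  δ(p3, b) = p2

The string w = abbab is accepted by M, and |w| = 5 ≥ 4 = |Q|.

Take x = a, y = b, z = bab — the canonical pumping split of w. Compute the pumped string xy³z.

abbbbab

xy^3z = a·b·b·b·bab = abbbbab.
Reading y = b takes M from p2 back to p2, so after x·y·y·y the machine is still in p2, and z then leads to the accepting state p2. Hence abbbbab ∈ L(M).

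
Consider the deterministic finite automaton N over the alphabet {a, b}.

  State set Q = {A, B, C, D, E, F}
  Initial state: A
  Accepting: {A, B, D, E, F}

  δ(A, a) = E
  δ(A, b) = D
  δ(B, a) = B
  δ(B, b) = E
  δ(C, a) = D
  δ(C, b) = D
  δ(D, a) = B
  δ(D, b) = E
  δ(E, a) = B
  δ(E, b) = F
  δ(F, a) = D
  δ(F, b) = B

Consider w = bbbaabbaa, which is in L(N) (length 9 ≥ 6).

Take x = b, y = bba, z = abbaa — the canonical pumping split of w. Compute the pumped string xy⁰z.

xy⁰z = xz = b·abbaa = babbaa.
Reading y = bba takes N from D back to D, so after x the machine is still in D, and z then leads to the accepting state B. Hence babbaa ∈ L(N).

babbaa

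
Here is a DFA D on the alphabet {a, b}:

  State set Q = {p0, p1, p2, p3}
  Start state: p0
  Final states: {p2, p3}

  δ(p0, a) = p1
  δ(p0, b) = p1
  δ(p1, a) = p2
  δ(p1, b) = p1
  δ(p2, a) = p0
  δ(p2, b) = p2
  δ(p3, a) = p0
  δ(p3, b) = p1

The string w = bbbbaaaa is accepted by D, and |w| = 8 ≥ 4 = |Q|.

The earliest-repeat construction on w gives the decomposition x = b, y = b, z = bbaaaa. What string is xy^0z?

bbbaaaa

xy⁰z = xz = b·bbaaaa = bbbaaaa.
Reading y = b takes D from p1 back to p1, so after x the machine is still in p1, and z then leads to the accepting state p2. Hence bbbaaaa ∈ L(D).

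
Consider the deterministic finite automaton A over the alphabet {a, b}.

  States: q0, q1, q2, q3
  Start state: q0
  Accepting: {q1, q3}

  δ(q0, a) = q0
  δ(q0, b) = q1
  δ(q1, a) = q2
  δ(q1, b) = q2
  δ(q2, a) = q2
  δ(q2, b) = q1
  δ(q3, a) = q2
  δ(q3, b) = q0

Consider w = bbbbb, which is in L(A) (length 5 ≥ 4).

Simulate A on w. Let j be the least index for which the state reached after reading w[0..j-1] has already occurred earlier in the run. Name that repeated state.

q1

State sequence: q0 -b-> q1 -b-> q2 -b-> q1 -b-> q2 -b-> q1
First repeat at step 3: q1 was already visited.

The earliest repeat is at step j = 3: A is in q1, which it already visited at step i = 1.
Since A has 4 states, any run of length ≥ 4 visits 4+1 states, so by pigeonhole some state repeats within the first 4 steps — that repeat gives the pumpable loop.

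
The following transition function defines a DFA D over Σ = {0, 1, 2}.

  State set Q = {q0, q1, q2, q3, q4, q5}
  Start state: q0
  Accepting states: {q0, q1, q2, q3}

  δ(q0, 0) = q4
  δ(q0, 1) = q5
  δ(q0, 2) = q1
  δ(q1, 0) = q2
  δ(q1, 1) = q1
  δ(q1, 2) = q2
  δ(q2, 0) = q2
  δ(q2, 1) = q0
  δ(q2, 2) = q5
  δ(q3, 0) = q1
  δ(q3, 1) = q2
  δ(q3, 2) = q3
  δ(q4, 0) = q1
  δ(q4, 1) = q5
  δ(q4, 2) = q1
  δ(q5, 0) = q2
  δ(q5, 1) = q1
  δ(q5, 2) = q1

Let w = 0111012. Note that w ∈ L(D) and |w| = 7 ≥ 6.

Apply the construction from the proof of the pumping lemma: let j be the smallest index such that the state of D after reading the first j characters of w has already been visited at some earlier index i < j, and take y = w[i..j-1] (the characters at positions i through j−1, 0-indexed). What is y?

Run of D on w = 0 1 1 1 0 1 2:
  step 0: q0  (start)
  step 1: q4  (read 0: q0→q4)
  step 2: q5  (read 1: q4→q5)
  step 3: q1  (read 1: q5→q1)
  step 4: q1  (read 1: q1→q1)   ← first repeat (q1 seen earlier)
  step 5: q2  (read 0: q1→q2)
  step 6: q0  (read 1: q2→q0)
  step 7: q1  (read 2: q0→q1)

So i = 3, j = 4, giving x = w[0:3] = 011, y = w[3:4] = 1, z = w[4:7] = 012.
Check: |xy| = 4 ≤ 6 and |y| = 1 ≥ 1. Reading y takes D from q1 back to q1, so every xyⁱz is accepted.

1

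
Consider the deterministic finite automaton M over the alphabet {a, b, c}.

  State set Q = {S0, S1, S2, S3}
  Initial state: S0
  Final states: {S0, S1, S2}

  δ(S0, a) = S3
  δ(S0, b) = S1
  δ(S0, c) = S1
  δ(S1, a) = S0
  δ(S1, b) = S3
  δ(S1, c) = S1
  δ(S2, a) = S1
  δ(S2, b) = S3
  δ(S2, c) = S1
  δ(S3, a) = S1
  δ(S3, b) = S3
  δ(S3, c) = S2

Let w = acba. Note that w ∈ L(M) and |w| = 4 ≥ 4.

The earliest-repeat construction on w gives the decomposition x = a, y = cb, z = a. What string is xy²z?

xy^2z = a·cb·cb·a = acbcba.
Reading y = cb takes M from S3 back to S3, so after x·y·y the machine is still in S3, and z then leads to the accepting state S1. Hence acbcba ∈ L(M).

acbcba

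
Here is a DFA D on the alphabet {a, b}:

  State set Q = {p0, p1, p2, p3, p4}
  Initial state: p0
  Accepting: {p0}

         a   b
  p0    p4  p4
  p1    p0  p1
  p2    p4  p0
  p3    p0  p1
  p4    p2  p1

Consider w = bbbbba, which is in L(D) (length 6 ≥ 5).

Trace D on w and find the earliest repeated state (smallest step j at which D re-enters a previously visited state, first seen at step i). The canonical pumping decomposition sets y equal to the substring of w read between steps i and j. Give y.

State sequence: p0 -b-> p4 -b-> p1 -b-> p1 -b-> p1 -b-> p1 -a-> p0
First repeat at step 3: p1 was already visited.

So i = 2, j = 3, giving x = w[0:2] = bb, y = w[2:3] = b, z = w[3:6] = bba.
Check: |xy| = 3 ≤ 5 and |y| = 1 ≥ 1. Reading y takes D from p1 back to p1, so every xyⁱz is accepted.

b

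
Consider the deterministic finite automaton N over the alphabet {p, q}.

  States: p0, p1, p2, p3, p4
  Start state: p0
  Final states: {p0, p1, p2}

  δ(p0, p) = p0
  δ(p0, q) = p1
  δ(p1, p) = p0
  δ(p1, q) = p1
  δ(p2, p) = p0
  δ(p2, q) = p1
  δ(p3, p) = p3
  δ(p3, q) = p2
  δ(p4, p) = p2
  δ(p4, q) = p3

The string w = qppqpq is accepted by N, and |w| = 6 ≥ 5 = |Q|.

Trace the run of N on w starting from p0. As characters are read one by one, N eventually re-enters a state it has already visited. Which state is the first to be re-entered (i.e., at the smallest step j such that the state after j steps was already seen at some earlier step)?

Run of N on w = q p p q p q:
  step 0: p0  (start)
  step 1: p1  (read q: p0→p1)
  step 2: p0  (read p: p1→p0)   ← first repeat (p0 seen earlier)
  step 3: p0  (read p: p0→p0)
  step 4: p1  (read q: p0→p1)
  step 5: p0  (read p: p1→p0)
  step 6: p1  (read q: p0→p1)

The earliest repeat is at step j = 2: N is in p0, which it already visited at step i = 0.
Since N has 5 states, any run of length ≥ 5 visits 5+1 states, so by pigeonhole some state repeats within the first 5 steps — that repeat gives the pumpable loop.

p0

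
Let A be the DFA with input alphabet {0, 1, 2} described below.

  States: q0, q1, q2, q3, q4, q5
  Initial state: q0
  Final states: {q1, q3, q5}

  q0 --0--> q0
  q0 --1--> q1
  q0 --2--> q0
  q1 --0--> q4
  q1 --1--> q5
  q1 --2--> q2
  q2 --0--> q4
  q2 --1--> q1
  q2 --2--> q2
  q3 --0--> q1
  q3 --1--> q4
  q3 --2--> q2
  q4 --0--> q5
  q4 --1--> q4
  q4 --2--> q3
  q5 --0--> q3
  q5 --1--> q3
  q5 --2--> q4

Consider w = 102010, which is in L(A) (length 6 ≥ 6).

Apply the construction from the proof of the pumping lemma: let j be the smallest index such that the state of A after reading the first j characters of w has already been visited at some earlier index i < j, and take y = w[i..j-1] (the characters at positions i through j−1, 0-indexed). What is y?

State sequence: q0 -1-> q1 -0-> q4 -2-> q3 -0-> q1 -1-> q5 -0-> q3
First repeat at step 4: q1 was already visited.

So i = 1, j = 4, giving x = w[0:1] = 1, y = w[1:4] = 020, z = w[4:6] = 10.
Check: |xy| = 4 ≤ 6 and |y| = 3 ≥ 1. Reading y takes A from q1 back to q1, so every xyⁱz is accepted.

020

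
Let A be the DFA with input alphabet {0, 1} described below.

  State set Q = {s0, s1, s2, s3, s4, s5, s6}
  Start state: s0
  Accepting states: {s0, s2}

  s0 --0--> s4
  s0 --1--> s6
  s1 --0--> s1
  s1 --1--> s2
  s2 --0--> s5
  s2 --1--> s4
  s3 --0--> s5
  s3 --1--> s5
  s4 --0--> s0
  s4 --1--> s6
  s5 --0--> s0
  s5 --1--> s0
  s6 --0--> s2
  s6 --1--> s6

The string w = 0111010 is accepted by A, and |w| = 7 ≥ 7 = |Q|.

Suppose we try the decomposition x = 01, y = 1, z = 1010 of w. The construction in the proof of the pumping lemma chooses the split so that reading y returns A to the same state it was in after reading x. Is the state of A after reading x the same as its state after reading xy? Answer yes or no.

yes

State sequence: s0 -0-> s4 -1-> s6 -1-> s6

After x (step 2): s6. After xy (step 3): s6.
They match, so y = 1 drives A around a cycle from s6 back to itself; pumping y any number of times keeps A in s6 before reading z, and xyⁱz ∈ L(A) for every i ≥ 0.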